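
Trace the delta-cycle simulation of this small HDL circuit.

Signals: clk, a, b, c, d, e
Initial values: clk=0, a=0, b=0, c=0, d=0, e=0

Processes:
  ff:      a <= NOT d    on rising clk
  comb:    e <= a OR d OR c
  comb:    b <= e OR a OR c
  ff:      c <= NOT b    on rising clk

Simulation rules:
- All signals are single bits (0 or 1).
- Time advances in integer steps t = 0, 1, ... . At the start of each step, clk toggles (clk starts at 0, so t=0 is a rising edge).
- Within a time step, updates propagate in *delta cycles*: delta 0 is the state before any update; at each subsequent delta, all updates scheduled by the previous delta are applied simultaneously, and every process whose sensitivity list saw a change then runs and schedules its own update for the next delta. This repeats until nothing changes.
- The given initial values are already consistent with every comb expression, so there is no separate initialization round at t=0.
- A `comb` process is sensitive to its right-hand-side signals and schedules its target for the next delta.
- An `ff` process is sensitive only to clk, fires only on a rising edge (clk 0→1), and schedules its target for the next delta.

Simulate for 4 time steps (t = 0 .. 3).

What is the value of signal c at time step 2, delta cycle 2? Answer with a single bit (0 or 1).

[bits: d,clk,e,a,c,b]
t=0: Δ0=000000 Δ1=010000 Δ2=010110 Δ3=011111 | 3Δ
t=1: Δ0=011111 Δ1=001111 | 1Δ
t=2: Δ0=001111 Δ1=011111 Δ2=011101 | 2Δ
t=3: Δ0=011101 Δ1=001101 | 1Δ

0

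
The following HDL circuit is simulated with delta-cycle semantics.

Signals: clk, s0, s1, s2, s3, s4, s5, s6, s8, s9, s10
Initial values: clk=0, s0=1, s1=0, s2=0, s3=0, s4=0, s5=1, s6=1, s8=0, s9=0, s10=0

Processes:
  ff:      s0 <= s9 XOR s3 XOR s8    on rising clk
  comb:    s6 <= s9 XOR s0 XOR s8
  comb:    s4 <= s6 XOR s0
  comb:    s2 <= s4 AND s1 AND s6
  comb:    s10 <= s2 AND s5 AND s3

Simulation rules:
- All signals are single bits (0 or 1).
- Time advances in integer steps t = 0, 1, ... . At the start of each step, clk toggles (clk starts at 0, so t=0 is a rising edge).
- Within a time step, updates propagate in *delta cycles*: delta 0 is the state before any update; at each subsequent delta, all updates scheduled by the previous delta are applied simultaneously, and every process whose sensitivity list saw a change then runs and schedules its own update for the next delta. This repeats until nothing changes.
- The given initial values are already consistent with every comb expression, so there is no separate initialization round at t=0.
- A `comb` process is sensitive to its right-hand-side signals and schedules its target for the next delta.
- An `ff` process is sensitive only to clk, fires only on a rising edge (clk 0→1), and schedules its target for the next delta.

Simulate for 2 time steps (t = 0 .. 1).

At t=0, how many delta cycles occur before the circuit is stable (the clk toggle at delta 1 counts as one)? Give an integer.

[bits: s2,s6,s9,s5,s4,s1,s8,s10,s0,clk,s3]
t=0: Δ0=01010000100 Δ1=01010000110 Δ2=01010000010 Δ3=00011000010 Δ4=00010000010 | 4Δ
t=1: Δ0=00010000010 Δ1=00010000000 | 1Δ

4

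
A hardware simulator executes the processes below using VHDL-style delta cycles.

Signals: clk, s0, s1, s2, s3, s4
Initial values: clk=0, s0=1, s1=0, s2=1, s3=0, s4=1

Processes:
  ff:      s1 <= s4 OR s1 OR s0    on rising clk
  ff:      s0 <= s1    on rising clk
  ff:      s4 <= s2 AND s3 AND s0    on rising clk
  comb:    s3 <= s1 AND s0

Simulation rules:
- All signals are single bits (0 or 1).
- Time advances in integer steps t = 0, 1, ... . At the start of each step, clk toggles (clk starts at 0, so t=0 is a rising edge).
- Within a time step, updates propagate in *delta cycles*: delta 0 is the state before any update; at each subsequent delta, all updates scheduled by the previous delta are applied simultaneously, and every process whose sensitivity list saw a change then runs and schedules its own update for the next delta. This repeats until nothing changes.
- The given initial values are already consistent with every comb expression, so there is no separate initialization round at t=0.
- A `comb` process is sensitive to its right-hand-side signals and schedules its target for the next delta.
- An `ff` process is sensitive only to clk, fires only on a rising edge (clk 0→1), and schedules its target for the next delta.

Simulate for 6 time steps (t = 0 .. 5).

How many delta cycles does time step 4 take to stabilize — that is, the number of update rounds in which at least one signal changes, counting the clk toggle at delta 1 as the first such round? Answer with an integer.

t=0 Δ0: s1=0 s3=0 clk=0 s2=1 s0=1 s4=1
  Δ1: clk:0→1
  Δ2: s1:0→1, s0:1→0, s4:1→0
  (2Δ to stable)
t=1 Δ0: s1=1 s3=0 clk=1 s2=1 s0=0 s4=0
  Δ1: clk:1→0
  (1Δ to stable)
t=2 Δ0: s1=1 s3=0 clk=0 s2=1 s0=0 s4=0
  Δ1: clk:0→1
  Δ2: s0:0→1
  Δ3: s3:0→1
  (3Δ to stable)
t=3 Δ0: s1=1 s3=1 clk=1 s2=1 s0=1 s4=0
  Δ1: clk:1→0
  (1Δ to stable)
t=4 Δ0: s1=1 s3=1 clk=0 s2=1 s0=1 s4=0
  Δ1: clk:0→1
  Δ2: s4:0→1
  (2Δ to stable)
t=5 Δ0: s1=1 s3=1 clk=1 s2=1 s0=1 s4=1
  Δ1: clk:1→0
  (1Δ to stable)

2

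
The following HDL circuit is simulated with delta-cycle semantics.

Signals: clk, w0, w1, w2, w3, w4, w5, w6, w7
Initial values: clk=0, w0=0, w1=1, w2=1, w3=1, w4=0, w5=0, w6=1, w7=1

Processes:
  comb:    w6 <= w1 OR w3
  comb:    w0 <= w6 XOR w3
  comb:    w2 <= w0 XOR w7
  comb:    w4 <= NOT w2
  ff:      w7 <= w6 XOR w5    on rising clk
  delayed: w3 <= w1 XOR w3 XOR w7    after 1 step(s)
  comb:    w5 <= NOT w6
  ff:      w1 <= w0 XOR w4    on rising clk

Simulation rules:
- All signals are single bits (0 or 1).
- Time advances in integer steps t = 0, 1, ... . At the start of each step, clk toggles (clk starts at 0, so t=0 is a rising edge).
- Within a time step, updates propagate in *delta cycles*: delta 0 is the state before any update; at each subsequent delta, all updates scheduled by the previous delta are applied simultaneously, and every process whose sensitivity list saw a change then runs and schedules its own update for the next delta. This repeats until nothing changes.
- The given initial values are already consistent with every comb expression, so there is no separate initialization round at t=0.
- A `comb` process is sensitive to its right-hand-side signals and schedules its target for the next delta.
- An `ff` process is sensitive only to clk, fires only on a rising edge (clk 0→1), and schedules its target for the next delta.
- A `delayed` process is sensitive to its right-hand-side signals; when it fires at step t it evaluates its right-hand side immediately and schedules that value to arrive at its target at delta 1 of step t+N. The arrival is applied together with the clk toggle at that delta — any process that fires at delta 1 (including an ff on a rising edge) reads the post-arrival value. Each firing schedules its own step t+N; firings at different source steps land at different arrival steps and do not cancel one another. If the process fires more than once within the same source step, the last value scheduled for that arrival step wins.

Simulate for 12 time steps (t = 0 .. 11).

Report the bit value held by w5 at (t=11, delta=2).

0

t=0 Δ0: w3=1 w2=1 clk=0 w6=1 w1=1 w5=0 w0=0 w7=1 w4=0
  Δ1: clk:0→1
  Δ2: w1:1→0
  (2Δ to stable)
t=1 Δ0: w3=1 w2=1 clk=1 w6=1 w1=0 w5=0 w0=0 w7=1 w4=0
  Δ1: w3:1→0, clk:1→0
  Δ2: w6:1→0, w0:0→1
  Δ3: w2:1→0, w5:0→1, w0:1→0
  Δ4: w2:0→1, w4:0→1
  Δ5: w4:1→0
  (5Δ to stable)
t=2 Δ0: w3=0 w2=1 clk=0 w6=0 w1=0 w5=1 w0=0 w7=1 w4=0
  Δ1: w3:0→1, clk:0→1
  Δ2: w6:0→1, w0:0→1
  Δ3: w2:1→0, w5:1→0, w0:1→0
  Δ4: w2:0→1, w4:0→1
  Δ5: w4:1→0
  (5Δ to stable)
t=3 Δ0: w3=1 w2=1 clk=1 w6=1 w1=0 w5=0 w0=0 w7=1 w4=0
  Δ1: w3:1→0, clk:1→0
  Δ2: w6:1→0, w0:0→1
  Δ3: w2:1→0, w5:0→1, w0:1→0
  Δ4: w2:0→1, w4:0→1
  Δ5: w4:1→0
  (5Δ to stable)
t=4 Δ0: w3=0 w2=1 clk=0 w6=0 w1=0 w5=1 w0=0 w7=1 w4=0
  Δ1: w3:0→1, clk:0→1
  Δ2: w6:0→1, w0:0→1
  Δ3: w2:1→0, w5:1→0, w0:1→0
  Δ4: w2:0→1, w4:0→1
  Δ5: w4:1→0
  (5Δ to stable)
t=5 Δ0: w3=1 w2=1 clk=1 w6=1 w1=0 w5=0 w0=0 w7=1 w4=0
  Δ1: w3:1→0, clk:1→0
  Δ2: w6:1→0, w0:0→1
  Δ3: w2:1→0, w5:0→1, w0:1→0
  Δ4: w2:0→1, w4:0→1
  Δ5: w4:1→0
  (5Δ to stable)
t=6 Δ0: w3=0 w2=1 clk=0 w6=0 w1=0 w5=1 w0=0 w7=1 w4=0
  Δ1: w3:0→1, clk:0→1
  Δ2: w6:0→1, w0:0→1
  Δ3: w2:1→0, w5:1→0, w0:1→0
  Δ4: w2:0→1, w4:0→1
  Δ5: w4:1→0
  (5Δ to stable)
t=7 Δ0: w3=1 w2=1 clk=1 w6=1 w1=0 w5=0 w0=0 w7=1 w4=0
  Δ1: w3:1→0, clk:1→0
  Δ2: w6:1→0, w0:0→1
  Δ3: w2:1→0, w5:0→1, w0:1→0
  Δ4: w2:0→1, w4:0→1
  Δ5: w4:1→0
  (5Δ to stable)
t=8 Δ0: w3=0 w2=1 clk=0 w6=0 w1=0 w5=1 w0=0 w7=1 w4=0
  Δ1: w3:0→1, clk:0→1
  Δ2: w6:0→1, w0:0→1
  Δ3: w2:1→0, w5:1→0, w0:1→0
  Δ4: w2:0→1, w4:0→1
  Δ5: w4:1→0
  (5Δ to stable)
t=9 Δ0: w3=1 w2=1 clk=1 w6=1 w1=0 w5=0 w0=0 w7=1 w4=0
  Δ1: w3:1→0, clk:1→0
  Δ2: w6:1→0, w0:0→1
  Δ3: w2:1→0, w5:0→1, w0:1→0
  Δ4: w2:0→1, w4:0→1
  Δ5: w4:1→0
  (5Δ to stable)
t=10 Δ0: w3=0 w2=1 clk=0 w6=0 w1=0 w5=1 w0=0 w7=1 w4=0
  Δ1: w3:0→1, clk:0→1
  Δ2: w6:0→1, w0:0→1
  Δ3: w2:1→0, w5:1→0, w0:1→0
  Δ4: w2:0→1, w4:0→1
  Δ5: w4:1→0
  (5Δ to stable)
t=11 Δ0: w3=1 w2=1 clk=1 w6=1 w1=0 w5=0 w0=0 w7=1 w4=0
  Δ1: w3:1→0, clk:1→0
  Δ2: w6:1→0, w0:0→1
  Δ3: w2:1→0, w5:0→1, w0:1→0
  Δ4: w2:0→1, w4:0→1
  Δ5: w4:1→0
  (5Δ to stable)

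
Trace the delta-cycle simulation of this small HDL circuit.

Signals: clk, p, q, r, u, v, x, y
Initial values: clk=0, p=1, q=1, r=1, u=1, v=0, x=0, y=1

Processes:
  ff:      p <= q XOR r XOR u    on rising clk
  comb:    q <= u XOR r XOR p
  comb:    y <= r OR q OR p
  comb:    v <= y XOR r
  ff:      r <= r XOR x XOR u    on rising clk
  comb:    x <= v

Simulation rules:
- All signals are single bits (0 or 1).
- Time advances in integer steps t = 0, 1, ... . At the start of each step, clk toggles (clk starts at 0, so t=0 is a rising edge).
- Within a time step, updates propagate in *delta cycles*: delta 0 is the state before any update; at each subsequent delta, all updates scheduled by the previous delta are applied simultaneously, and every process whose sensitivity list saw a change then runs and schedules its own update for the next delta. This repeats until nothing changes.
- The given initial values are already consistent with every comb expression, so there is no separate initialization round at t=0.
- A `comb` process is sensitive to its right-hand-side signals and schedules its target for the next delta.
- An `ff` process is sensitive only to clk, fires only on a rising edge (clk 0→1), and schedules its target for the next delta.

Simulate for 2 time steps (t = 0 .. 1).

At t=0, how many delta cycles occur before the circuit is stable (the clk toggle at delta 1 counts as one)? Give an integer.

4

t0.Δ0 clk=0 p=1 x=0 r=1 q=1 v=0 y=1 u=1
t0.Δ1 clk=1 p=1 x=0 r=1 q=1 v=0 y=1 u=1
t0.Δ2 clk=1 p=1 x=0 r=0 q=1 v=0 y=1 u=1
t0.Δ3 clk=1 p=1 x=0 r=0 q=0 v=1 y=1 u=1
t0.Δ4 clk=1 p=1 x=1 r=0 q=0 v=1 y=1 u=1
t1.Δ0 clk=1 p=1 x=1 r=0 q=0 v=1 y=1 u=1
t1.Δ1 clk=0 p=1 x=1 r=0 q=0 v=1 y=1 u=1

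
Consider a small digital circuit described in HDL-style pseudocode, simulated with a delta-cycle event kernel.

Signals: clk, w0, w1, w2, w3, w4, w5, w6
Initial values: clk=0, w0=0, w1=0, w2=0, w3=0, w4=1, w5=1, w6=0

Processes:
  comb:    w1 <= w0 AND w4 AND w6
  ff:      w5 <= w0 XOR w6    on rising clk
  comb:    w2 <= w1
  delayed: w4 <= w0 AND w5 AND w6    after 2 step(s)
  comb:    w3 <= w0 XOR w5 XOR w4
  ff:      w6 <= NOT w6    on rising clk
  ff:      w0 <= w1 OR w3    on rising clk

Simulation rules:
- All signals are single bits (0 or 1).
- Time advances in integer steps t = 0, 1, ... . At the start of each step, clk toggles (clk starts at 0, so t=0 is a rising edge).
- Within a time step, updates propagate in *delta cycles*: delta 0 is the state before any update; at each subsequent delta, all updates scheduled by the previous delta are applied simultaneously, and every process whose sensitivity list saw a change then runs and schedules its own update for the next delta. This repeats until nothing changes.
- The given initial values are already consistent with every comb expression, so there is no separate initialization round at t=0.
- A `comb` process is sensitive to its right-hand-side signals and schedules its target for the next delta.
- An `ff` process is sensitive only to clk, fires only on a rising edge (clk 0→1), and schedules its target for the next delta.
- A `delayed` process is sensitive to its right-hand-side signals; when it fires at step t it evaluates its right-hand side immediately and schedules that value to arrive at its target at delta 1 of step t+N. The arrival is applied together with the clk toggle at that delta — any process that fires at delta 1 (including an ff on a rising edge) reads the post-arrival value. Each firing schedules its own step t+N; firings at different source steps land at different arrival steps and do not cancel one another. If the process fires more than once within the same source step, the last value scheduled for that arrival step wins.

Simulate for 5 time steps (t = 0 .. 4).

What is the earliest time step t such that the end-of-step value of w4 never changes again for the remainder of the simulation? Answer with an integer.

2

t0.Δ0 w3=0 w6=0 clk=0 w5=1 w4=1 w0=0 w2=0 w1=0
t0.Δ1 w3=0 w6=0 clk=1 w5=1 w4=1 w0=0 w2=0 w1=0
t0.Δ2 w3=0 w6=1 clk=1 w5=0 w4=1 w0=0 w2=0 w1=0
t0.Δ3 w3=1 w6=1 clk=1 w5=0 w4=1 w0=0 w2=0 w1=0
t1.Δ0 w3=1 w6=1 clk=1 w5=0 w4=1 w0=0 w2=0 w1=0
t1.Δ1 w3=1 w6=1 clk=0 w5=0 w4=1 w0=0 w2=0 w1=0
t2.Δ0 w3=1 w6=1 clk=0 w5=0 w4=1 w0=0 w2=0 w1=0
t2.Δ1 w3=1 w6=1 clk=1 w5=0 w4=0 w0=0 w2=0 w1=0
t2.Δ2 w3=0 w6=0 clk=1 w5=1 w4=0 w0=1 w2=0 w1=0
t3.Δ0 w3=0 w6=0 clk=1 w5=1 w4=0 w0=1 w2=0 w1=0
t3.Δ1 w3=0 w6=0 clk=0 w5=1 w4=0 w0=1 w2=0 w1=0
t4.Δ0 w3=0 w6=0 clk=0 w5=1 w4=0 w0=1 w2=0 w1=0
t4.Δ1 w3=0 w6=0 clk=1 w5=1 w4=0 w0=1 w2=0 w1=0
t4.Δ2 w3=0 w6=1 clk=1 w5=1 w4=0 w0=0 w2=0 w1=0
t4.Δ3 w3=1 w6=1 clk=1 w5=1 w4=0 w0=0 w2=0 w1=0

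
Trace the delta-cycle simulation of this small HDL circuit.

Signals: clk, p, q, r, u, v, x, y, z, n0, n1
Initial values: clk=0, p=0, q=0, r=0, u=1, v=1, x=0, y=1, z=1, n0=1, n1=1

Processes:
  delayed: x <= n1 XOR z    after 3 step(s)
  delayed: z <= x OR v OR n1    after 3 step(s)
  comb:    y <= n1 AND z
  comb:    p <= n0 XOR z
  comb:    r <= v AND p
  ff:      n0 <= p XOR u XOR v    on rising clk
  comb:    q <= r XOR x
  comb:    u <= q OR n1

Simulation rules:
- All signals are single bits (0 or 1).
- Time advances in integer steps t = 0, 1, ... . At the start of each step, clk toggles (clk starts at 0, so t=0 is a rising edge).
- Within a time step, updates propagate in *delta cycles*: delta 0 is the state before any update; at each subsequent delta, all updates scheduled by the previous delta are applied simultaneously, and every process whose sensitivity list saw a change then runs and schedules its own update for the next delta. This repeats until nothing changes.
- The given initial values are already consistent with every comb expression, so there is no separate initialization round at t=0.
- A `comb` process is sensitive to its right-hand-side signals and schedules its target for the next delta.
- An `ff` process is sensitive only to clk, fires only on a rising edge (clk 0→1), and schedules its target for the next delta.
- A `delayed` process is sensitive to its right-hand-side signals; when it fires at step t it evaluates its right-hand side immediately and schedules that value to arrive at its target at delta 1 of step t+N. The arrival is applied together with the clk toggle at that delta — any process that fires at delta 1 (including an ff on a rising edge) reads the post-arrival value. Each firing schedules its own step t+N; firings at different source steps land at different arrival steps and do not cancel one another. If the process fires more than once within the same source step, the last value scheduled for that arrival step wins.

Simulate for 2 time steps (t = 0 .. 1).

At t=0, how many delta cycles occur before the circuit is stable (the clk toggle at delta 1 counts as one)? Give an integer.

t=0 Δ0: r=0 y=1 p=0 z=1 u=1 v=1 n0=1 clk=0 n1=1 q=0 x=0
  Δ1: clk:0→1
  Δ2: n0:1→0
  Δ3: p:0→1
  Δ4: r:0→1
  Δ5: q:0→1
  (5Δ to stable)
t=1 Δ0: r=1 y=1 p=1 z=1 u=1 v=1 n0=0 clk=1 n1=1 q=1 x=0
  Δ1: clk:1→0
  (1Δ to stable)

5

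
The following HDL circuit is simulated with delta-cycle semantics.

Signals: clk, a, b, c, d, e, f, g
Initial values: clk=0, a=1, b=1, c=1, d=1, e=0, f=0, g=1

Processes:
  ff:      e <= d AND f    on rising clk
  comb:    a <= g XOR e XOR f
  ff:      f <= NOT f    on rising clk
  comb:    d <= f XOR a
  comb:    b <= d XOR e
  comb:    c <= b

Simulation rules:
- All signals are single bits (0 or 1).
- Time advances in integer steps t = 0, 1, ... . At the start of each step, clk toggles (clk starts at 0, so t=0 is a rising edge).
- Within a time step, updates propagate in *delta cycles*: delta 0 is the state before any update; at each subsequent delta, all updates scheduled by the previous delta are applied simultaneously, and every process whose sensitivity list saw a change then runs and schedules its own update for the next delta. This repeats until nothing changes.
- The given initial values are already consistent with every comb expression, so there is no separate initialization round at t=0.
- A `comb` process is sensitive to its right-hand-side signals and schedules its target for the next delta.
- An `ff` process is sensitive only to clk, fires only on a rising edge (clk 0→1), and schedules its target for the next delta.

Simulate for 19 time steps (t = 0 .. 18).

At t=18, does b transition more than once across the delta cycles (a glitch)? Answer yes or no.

[bits: c,a,e,g,b,f,d,clk]
t=0: Δ0=11011010 Δ1=11011011 Δ2=11011111 Δ3=10011101 Δ4=10010111 Δ5=00011111 Δ6=10011111 | 6Δ
t=1: Δ0=10011111 Δ1=10011110 | 1Δ
t=2: Δ0=10011110 Δ1=10011111 Δ2=10111011 Δ3=10110001 Δ4=00111001 Δ5=10111001 | 5Δ
t=3: Δ0=10111001 Δ1=10111000 | 1Δ
t=4: Δ0=10111000 Δ1=10111001 Δ2=10011101 Δ3=10010111 Δ4=00011111 Δ5=10011111 | 5Δ
t=5: Δ0=10011111 Δ1=10011110 | 1Δ
t=6: Δ0=10011110 Δ1=10011111 Δ2=10111011 Δ3=10110001 Δ4=00111001 Δ5=10111001 | 5Δ
t=7: Δ0=10111001 Δ1=10111000 | 1Δ
t=8: Δ0=10111000 Δ1=10111001 Δ2=10011101 Δ3=10010111 Δ4=00011111 Δ5=10011111 | 5Δ
t=9: Δ0=10011111 Δ1=10011110 | 1Δ
t=10: Δ0=10011110 Δ1=10011111 Δ2=10111011 Δ3=10110001 Δ4=00111001 Δ5=10111001 | 5Δ
t=11: Δ0=10111001 Δ1=10111000 | 1Δ
t=12: Δ0=10111000 Δ1=10111001 Δ2=10011101 Δ3=10010111 Δ4=00011111 Δ5=10011111 | 5Δ
t=13: Δ0=10011111 Δ1=10011110 | 1Δ
t=14: Δ0=10011110 Δ1=10011111 Δ2=10111011 Δ3=10110001 Δ4=00111001 Δ5=10111001 | 5Δ
t=15: Δ0=10111001 Δ1=10111000 | 1Δ
t=16: Δ0=10111000 Δ1=10111001 Δ2=10011101 Δ3=10010111 Δ4=00011111 Δ5=10011111 | 5Δ
t=17: Δ0=10011111 Δ1=10011110 | 1Δ
t=18: Δ0=10011110 Δ1=10011111 Δ2=10111011 Δ3=10110001 Δ4=00111001 Δ5=10111001 | 5Δ

yes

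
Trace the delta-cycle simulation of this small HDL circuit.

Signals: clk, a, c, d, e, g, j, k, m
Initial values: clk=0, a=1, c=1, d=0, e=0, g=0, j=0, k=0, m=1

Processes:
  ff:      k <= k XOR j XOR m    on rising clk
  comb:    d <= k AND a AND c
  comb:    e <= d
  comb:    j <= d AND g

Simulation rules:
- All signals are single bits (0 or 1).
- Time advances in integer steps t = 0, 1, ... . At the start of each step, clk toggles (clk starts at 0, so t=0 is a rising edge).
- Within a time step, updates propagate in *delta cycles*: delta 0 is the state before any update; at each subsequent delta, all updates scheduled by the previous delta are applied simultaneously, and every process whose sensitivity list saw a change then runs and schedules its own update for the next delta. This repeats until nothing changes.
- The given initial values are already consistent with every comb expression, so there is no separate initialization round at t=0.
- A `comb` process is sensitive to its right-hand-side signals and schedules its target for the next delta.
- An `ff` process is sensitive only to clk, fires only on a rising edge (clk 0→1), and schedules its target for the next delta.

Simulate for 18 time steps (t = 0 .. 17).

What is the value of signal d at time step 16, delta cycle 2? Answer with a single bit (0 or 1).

t=0 Δ0: m=1 e=0 d=0 g=0 k=0 j=0 c=1 a=1 clk=0
  Δ1: clk:0→1
  Δ2: k:0→1
  Δ3: d:0→1
  Δ4: e:0→1
  (4Δ to stable)
t=1 Δ0: m=1 e=1 d=1 g=0 k=1 j=0 c=1 a=1 clk=1
  Δ1: clk:1→0
  (1Δ to stable)
t=2 Δ0: m=1 e=1 d=1 g=0 k=1 j=0 c=1 a=1 clk=0
  Δ1: clk:0→1
  Δ2: k:1→0
  Δ3: d:1→0
  Δ4: e:1→0
  (4Δ to stable)
t=3 Δ0: m=1 e=0 d=0 g=0 k=0 j=0 c=1 a=1 clk=1
  Δ1: clk:1→0
  (1Δ to stable)
t=4 Δ0: m=1 e=0 d=0 g=0 k=0 j=0 c=1 a=1 clk=0
  Δ1: clk:0→1
  Δ2: k:0→1
  Δ3: d:0→1
  Δ4: e:0→1
  (4Δ to stable)
t=5 Δ0: m=1 e=1 d=1 g=0 k=1 j=0 c=1 a=1 clk=1
  Δ1: clk:1→0
  (1Δ to stable)
t=6 Δ0: m=1 e=1 d=1 g=0 k=1 j=0 c=1 a=1 clk=0
  Δ1: clk:0→1
  Δ2: k:1→0
  Δ3: d:1→0
  Δ4: e:1→0
  (4Δ to stable)
t=7 Δ0: m=1 e=0 d=0 g=0 k=0 j=0 c=1 a=1 clk=1
  Δ1: clk:1→0
  (1Δ to stable)
t=8 Δ0: m=1 e=0 d=0 g=0 k=0 j=0 c=1 a=1 clk=0
  Δ1: clk:0→1
  Δ2: k:0→1
  Δ3: d:0→1
  Δ4: e:0→1
  (4Δ to stable)
t=9 Δ0: m=1 e=1 d=1 g=0 k=1 j=0 c=1 a=1 clk=1
  Δ1: clk:1→0
  (1Δ to stable)
t=10 Δ0: m=1 e=1 d=1 g=0 k=1 j=0 c=1 a=1 clk=0
  Δ1: clk:0→1
  Δ2: k:1→0
  Δ3: d:1→0
  Δ4: e:1→0
  (4Δ to stable)
t=11 Δ0: m=1 e=0 d=0 g=0 k=0 j=0 c=1 a=1 clk=1
  Δ1: clk:1→0
  (1Δ to stable)
t=12 Δ0: m=1 e=0 d=0 g=0 k=0 j=0 c=1 a=1 clk=0
  Δ1: clk:0→1
  Δ2: k:0→1
  Δ3: d:0→1
  Δ4: e:0→1
  (4Δ to stable)
t=13 Δ0: m=1 e=1 d=1 g=0 k=1 j=0 c=1 a=1 clk=1
  Δ1: clk:1→0
  (1Δ to stable)
t=14 Δ0: m=1 e=1 d=1 g=0 k=1 j=0 c=1 a=1 clk=0
  Δ1: clk:0→1
  Δ2: k:1→0
  Δ3: d:1→0
  Δ4: e:1→0
  (4Δ to stable)
t=15 Δ0: m=1 e=0 d=0 g=0 k=0 j=0 c=1 a=1 clk=1
  Δ1: clk:1→0
  (1Δ to stable)
t=16 Δ0: m=1 e=0 d=0 g=0 k=0 j=0 c=1 a=1 clk=0
  Δ1: clk:0→1
  Δ2: k:0→1
  Δ3: d:0→1
  Δ4: e:0→1
  (4Δ to stable)
t=17 Δ0: m=1 e=1 d=1 g=0 k=1 j=0 c=1 a=1 clk=1
  Δ1: clk:1→0
  (1Δ to stable)

0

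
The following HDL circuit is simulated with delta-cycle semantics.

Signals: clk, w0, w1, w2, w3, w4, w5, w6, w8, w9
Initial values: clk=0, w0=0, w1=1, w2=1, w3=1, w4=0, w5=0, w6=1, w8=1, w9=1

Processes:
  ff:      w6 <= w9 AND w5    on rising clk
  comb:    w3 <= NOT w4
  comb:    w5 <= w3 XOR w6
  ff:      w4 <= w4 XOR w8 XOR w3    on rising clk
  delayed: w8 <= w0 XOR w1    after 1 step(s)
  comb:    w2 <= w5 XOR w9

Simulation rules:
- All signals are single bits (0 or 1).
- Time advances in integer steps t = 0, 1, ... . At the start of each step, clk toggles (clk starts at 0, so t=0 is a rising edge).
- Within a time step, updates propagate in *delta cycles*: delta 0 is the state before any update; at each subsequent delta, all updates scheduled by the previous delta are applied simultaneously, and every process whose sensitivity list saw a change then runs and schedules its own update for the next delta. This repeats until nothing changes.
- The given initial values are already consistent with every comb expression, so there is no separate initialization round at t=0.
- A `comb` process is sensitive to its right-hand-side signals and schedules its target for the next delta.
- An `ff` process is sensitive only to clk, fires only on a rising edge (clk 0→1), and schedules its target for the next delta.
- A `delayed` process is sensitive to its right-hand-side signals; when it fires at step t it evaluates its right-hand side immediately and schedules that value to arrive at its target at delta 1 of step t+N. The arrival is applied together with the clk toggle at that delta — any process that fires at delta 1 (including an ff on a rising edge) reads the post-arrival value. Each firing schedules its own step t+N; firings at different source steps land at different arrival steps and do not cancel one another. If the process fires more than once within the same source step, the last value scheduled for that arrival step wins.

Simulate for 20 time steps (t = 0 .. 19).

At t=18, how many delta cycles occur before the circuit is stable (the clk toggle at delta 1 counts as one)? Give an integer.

4

[bits: clk,w3,w0,w2,w4,w8,w1,w5,w6,w9]
t=0: Δ0=0101011011 Δ1=1101011011 Δ2=1101011001 Δ3=1101011101 Δ4=1100011101 | 4Δ
t=1: Δ0=1100011101 Δ1=0100011101 | 1Δ
t=2: Δ0=0100011101 Δ1=1100011101 Δ2=1100011111 Δ3=1100011011 Δ4=1101011011 | 4Δ
t=3: Δ0=1101011011 Δ1=0101011011 | 1Δ
t=4: Δ0=0101011011 Δ1=1101011011 Δ2=1101011001 Δ3=1101011101 Δ4=1100011101 | 4Δ
t=5: Δ0=1100011101 Δ1=0100011101 | 1Δ
t=6: Δ0=0100011101 Δ1=1100011101 Δ2=1100011111 Δ3=1100011011 Δ4=1101011011 | 4Δ
t=7: Δ0=1101011011 Δ1=0101011011 | 1Δ
t=8: Δ0=0101011011 Δ1=1101011011 Δ2=1101011001 Δ3=1101011101 Δ4=1100011101 | 4Δ
t=9: Δ0=1100011101 Δ1=0100011101 | 1Δ
t=10: Δ0=0100011101 Δ1=1100011101 Δ2=1100011111 Δ3=1100011011 Δ4=1101011011 | 4Δ
t=11: Δ0=1101011011 Δ1=0101011011 | 1Δ
t=12: Δ0=0101011011 Δ1=1101011011 Δ2=1101011001 Δ3=1101011101 Δ4=1100011101 | 4Δ
t=13: Δ0=1100011101 Δ1=0100011101 | 1Δ
t=14: Δ0=0100011101 Δ1=1100011101 Δ2=1100011111 Δ3=1100011011 Δ4=1101011011 | 4Δ
t=15: Δ0=1101011011 Δ1=0101011011 | 1Δ
t=16: Δ0=0101011011 Δ1=1101011011 Δ2=1101011001 Δ3=1101011101 Δ4=1100011101 | 4Δ
t=17: Δ0=1100011101 Δ1=0100011101 | 1Δ
t=18: Δ0=0100011101 Δ1=1100011101 Δ2=1100011111 Δ3=1100011011 Δ4=1101011011 | 4Δ
t=19: Δ0=1101011011 Δ1=0101011011 | 1Δ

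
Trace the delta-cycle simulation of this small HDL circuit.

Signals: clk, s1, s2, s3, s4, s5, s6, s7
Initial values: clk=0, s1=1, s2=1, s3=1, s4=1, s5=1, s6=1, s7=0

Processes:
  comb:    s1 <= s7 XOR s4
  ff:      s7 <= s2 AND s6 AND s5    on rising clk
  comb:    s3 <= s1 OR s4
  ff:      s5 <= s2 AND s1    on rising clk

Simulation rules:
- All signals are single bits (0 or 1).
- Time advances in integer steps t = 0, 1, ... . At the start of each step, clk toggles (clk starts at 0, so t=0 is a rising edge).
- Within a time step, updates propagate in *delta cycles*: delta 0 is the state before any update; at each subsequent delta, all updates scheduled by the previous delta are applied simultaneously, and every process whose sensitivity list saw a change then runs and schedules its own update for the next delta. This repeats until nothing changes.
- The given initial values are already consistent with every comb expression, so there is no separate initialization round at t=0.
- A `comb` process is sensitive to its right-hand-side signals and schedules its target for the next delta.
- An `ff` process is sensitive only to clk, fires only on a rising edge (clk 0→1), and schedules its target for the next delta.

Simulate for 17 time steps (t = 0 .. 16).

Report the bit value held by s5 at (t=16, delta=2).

t0.Δ0 clk=0 s6=1 s2=1 s3=1 s4=1 s1=1 s7=0 s5=1
t0.Δ1 clk=1 s6=1 s2=1 s3=1 s4=1 s1=1 s7=0 s5=1
t0.Δ2 clk=1 s6=1 s2=1 s3=1 s4=1 s1=1 s7=1 s5=1
t0.Δ3 clk=1 s6=1 s2=1 s3=1 s4=1 s1=0 s7=1 s5=1
t1.Δ0 clk=1 s6=1 s2=1 s3=1 s4=1 s1=0 s7=1 s5=1
t1.Δ1 clk=0 s6=1 s2=1 s3=1 s4=1 s1=0 s7=1 s5=1
t2.Δ0 clk=0 s6=1 s2=1 s3=1 s4=1 s1=0 s7=1 s5=1
t2.Δ1 clk=1 s6=1 s2=1 s3=1 s4=1 s1=0 s7=1 s5=1
t2.Δ2 clk=1 s6=1 s2=1 s3=1 s4=1 s1=0 s7=1 s5=0
t3.Δ0 clk=1 s6=1 s2=1 s3=1 s4=1 s1=0 s7=1 s5=0
t3.Δ1 clk=0 s6=1 s2=1 s3=1 s4=1 s1=0 s7=1 s5=0
t4.Δ0 clk=0 s6=1 s2=1 s3=1 s4=1 s1=0 s7=1 s5=0
t4.Δ1 clk=1 s6=1 s2=1 s3=1 s4=1 s1=0 s7=1 s5=0
t4.Δ2 clk=1 s6=1 s2=1 s3=1 s4=1 s1=0 s7=0 s5=0
t4.Δ3 clk=1 s6=1 s2=1 s3=1 s4=1 s1=1 s7=0 s5=0
t5.Δ0 clk=1 s6=1 s2=1 s3=1 s4=1 s1=1 s7=0 s5=0
t5.Δ1 clk=0 s6=1 s2=1 s3=1 s4=1 s1=1 s7=0 s5=0
t6.Δ0 clk=0 s6=1 s2=1 s3=1 s4=1 s1=1 s7=0 s5=0
t6.Δ1 clk=1 s6=1 s2=1 s3=1 s4=1 s1=1 s7=0 s5=0
t6.Δ2 clk=1 s6=1 s2=1 s3=1 s4=1 s1=1 s7=0 s5=1
t7.Δ0 clk=1 s6=1 s2=1 s3=1 s4=1 s1=1 s7=0 s5=1
t7.Δ1 clk=0 s6=1 s2=1 s3=1 s4=1 s1=1 s7=0 s5=1
t8.Δ0 clk=0 s6=1 s2=1 s3=1 s4=1 s1=1 s7=0 s5=1
t8.Δ1 clk=1 s6=1 s2=1 s3=1 s4=1 s1=1 s7=0 s5=1
t8.Δ2 clk=1 s6=1 s2=1 s3=1 s4=1 s1=1 s7=1 s5=1
t8.Δ3 clk=1 s6=1 s2=1 s3=1 s4=1 s1=0 s7=1 s5=1
t9.Δ0 clk=1 s6=1 s2=1 s3=1 s4=1 s1=0 s7=1 s5=1
t9.Δ1 clk=0 s6=1 s2=1 s3=1 s4=1 s1=0 s7=1 s5=1
t10.Δ0 clk=0 s6=1 s2=1 s3=1 s4=1 s1=0 s7=1 s5=1
t10.Δ1 clk=1 s6=1 s2=1 s3=1 s4=1 s1=0 s7=1 s5=1
t10.Δ2 clk=1 s6=1 s2=1 s3=1 s4=1 s1=0 s7=1 s5=0
t11.Δ0 clk=1 s6=1 s2=1 s3=1 s4=1 s1=0 s7=1 s5=0
t11.Δ1 clk=0 s6=1 s2=1 s3=1 s4=1 s1=0 s7=1 s5=0
t12.Δ0 clk=0 s6=1 s2=1 s3=1 s4=1 s1=0 s7=1 s5=0
t12.Δ1 clk=1 s6=1 s2=1 s3=1 s4=1 s1=0 s7=1 s5=0
t12.Δ2 clk=1 s6=1 s2=1 s3=1 s4=1 s1=0 s7=0 s5=0
t12.Δ3 clk=1 s6=1 s2=1 s3=1 s4=1 s1=1 s7=0 s5=0
t13.Δ0 clk=1 s6=1 s2=1 s3=1 s4=1 s1=1 s7=0 s5=0
t13.Δ1 clk=0 s6=1 s2=1 s3=1 s4=1 s1=1 s7=0 s5=0
t14.Δ0 clk=0 s6=1 s2=1 s3=1 s4=1 s1=1 s7=0 s5=0
t14.Δ1 clk=1 s6=1 s2=1 s3=1 s4=1 s1=1 s7=0 s5=0
t14.Δ2 clk=1 s6=1 s2=1 s3=1 s4=1 s1=1 s7=0 s5=1
t15.Δ0 clk=1 s6=1 s2=1 s3=1 s4=1 s1=1 s7=0 s5=1
t15.Δ1 clk=0 s6=1 s2=1 s3=1 s4=1 s1=1 s7=0 s5=1
t16.Δ0 clk=0 s6=1 s2=1 s3=1 s4=1 s1=1 s7=0 s5=1
t16.Δ1 clk=1 s6=1 s2=1 s3=1 s4=1 s1=1 s7=0 s5=1
t16.Δ2 clk=1 s6=1 s2=1 s3=1 s4=1 s1=1 s7=1 s5=1
t16.Δ3 clk=1 s6=1 s2=1 s3=1 s4=1 s1=0 s7=1 s5=1

1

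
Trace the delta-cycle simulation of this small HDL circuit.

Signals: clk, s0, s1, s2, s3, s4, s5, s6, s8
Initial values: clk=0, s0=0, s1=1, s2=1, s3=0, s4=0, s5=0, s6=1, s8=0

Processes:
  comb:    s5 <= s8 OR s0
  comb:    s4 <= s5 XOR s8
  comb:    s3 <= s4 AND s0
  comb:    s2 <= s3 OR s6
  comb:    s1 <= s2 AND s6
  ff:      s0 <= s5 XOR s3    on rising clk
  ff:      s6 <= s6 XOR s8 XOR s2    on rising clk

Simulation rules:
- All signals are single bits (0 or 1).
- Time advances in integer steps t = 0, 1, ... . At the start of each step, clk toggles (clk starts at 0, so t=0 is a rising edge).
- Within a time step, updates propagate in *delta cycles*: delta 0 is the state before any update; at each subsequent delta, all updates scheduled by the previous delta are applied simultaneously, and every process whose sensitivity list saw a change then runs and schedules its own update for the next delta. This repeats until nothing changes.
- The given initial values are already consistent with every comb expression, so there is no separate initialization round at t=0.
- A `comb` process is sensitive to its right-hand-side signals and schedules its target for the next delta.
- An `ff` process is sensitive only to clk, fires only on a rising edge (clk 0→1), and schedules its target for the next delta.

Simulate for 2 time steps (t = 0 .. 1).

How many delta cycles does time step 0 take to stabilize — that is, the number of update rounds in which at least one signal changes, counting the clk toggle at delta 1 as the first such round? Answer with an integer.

3

[bits: s8,s2,s5,s1,s6,s4,clk,s3,s0]
t=0: Δ0=010110000 Δ1=010110100 Δ2=010100100 Δ3=000000100 | 3Δ
t=1: Δ0=000000100 Δ1=000000000 | 1Δ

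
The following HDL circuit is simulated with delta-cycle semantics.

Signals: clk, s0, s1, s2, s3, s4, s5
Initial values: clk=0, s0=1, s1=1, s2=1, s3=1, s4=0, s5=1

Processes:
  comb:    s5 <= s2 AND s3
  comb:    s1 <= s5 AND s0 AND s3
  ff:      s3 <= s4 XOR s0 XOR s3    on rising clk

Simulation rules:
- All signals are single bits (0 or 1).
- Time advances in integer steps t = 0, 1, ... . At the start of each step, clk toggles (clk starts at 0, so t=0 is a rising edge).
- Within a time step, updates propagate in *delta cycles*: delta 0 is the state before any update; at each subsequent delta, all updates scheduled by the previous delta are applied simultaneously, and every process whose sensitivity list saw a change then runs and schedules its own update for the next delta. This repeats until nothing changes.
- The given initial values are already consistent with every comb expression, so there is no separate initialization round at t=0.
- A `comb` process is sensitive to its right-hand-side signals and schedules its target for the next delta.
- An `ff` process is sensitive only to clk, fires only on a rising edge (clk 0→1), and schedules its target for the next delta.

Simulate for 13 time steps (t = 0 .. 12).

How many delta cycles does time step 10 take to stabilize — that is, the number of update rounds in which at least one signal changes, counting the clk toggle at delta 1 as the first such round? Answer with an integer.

4

[bits: s5,s0,clk,s2,s1,s4,s3]
t=0: Δ0=1101101 Δ1=1111101 Δ2=1111100 Δ3=0111000 | 3Δ
t=1: Δ0=0111000 Δ1=0101000 | 1Δ
t=2: Δ0=0101000 Δ1=0111000 Δ2=0111001 Δ3=1111001 Δ4=1111101 | 4Δ
t=3: Δ0=1111101 Δ1=1101101 | 1Δ
t=4: Δ0=1101101 Δ1=1111101 Δ2=1111100 Δ3=0111000 | 3Δ
t=5: Δ0=0111000 Δ1=0101000 | 1Δ
t=6: Δ0=0101000 Δ1=0111000 Δ2=0111001 Δ3=1111001 Δ4=1111101 | 4Δ
t=7: Δ0=1111101 Δ1=1101101 | 1Δ
t=8: Δ0=1101101 Δ1=1111101 Δ2=1111100 Δ3=0111000 | 3Δ
t=9: Δ0=0111000 Δ1=0101000 | 1Δ
t=10: Δ0=0101000 Δ1=0111000 Δ2=0111001 Δ3=1111001 Δ4=1111101 | 4Δ
t=11: Δ0=1111101 Δ1=1101101 | 1Δ
t=12: Δ0=1101101 Δ1=1111101 Δ2=1111100 Δ3=0111000 | 3Δ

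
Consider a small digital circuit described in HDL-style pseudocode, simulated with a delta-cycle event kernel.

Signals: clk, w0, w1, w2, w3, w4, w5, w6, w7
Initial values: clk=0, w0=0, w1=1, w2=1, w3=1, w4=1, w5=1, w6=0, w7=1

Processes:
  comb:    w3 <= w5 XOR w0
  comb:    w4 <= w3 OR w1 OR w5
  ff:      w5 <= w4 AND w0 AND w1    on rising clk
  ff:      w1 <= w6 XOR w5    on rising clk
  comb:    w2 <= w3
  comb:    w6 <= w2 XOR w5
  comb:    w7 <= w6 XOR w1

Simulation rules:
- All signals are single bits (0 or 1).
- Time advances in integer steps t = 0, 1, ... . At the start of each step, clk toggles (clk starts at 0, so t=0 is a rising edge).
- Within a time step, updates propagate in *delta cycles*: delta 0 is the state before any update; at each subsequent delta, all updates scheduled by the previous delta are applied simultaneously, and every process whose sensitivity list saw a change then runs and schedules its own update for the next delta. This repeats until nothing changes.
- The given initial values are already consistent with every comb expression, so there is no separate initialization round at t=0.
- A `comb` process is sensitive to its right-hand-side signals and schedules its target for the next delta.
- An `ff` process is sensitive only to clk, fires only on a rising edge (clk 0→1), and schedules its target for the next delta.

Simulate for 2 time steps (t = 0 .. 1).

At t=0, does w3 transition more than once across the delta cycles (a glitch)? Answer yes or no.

[bits: w6,w4,w1,w5,clk,w3,w0,w7,w2]
t=0: Δ0=011101011 Δ1=011111011 Δ2=011011011 Δ3=111010011 Δ4=111010000 Δ5=011010000 Δ6=011010010 | 6Δ
t=1: Δ0=011010010 Δ1=011000010 | 1Δ

no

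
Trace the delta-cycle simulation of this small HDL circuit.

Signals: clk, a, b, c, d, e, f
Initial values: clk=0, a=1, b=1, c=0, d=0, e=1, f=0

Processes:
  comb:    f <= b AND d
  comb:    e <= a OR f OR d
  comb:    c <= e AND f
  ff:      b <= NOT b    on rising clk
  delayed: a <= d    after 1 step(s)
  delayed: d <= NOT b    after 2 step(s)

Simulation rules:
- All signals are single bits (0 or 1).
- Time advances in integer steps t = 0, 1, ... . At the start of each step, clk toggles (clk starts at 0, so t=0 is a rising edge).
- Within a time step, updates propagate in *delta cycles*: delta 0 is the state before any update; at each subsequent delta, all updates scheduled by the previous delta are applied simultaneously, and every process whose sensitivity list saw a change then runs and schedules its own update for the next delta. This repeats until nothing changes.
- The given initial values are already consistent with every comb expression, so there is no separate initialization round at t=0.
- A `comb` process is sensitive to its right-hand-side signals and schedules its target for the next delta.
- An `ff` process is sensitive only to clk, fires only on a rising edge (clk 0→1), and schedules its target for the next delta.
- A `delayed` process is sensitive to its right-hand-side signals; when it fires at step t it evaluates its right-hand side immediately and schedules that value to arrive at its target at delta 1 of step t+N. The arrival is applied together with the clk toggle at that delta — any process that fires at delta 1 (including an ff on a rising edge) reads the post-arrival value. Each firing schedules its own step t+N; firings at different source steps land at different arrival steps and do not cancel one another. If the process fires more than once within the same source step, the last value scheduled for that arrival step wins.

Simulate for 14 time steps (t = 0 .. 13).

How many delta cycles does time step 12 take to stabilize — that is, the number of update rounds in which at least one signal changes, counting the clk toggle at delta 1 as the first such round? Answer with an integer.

t=0 Δ0: b=1 d=0 f=0 a=1 e=1 clk=0 c=0
  Δ1: clk:0→1
  Δ2: b:1→0
  (2Δ to stable)
t=1 Δ0: b=0 d=0 f=0 a=1 e=1 clk=1 c=0
  Δ1: clk:1→0
  (1Δ to stable)
t=2 Δ0: b=0 d=0 f=0 a=1 e=1 clk=0 c=0
  Δ1: d:0→1, clk:0→1
  Δ2: b:0→1
  Δ3: f:0→1
  Δ4: c:0→1
  (4Δ to stable)
t=3 Δ0: b=1 d=1 f=1 a=1 e=1 clk=1 c=1
  Δ1: clk:1→0
  (1Δ to stable)
t=4 Δ0: b=1 d=1 f=1 a=1 e=1 clk=0 c=1
  Δ1: d:1→0, clk:0→1
  Δ2: b:1→0, f:1→0
  Δ3: c:1→0
  (3Δ to stable)
t=5 Δ0: b=0 d=0 f=0 a=1 e=1 clk=1 c=0
  Δ1: a:1→0, clk:1→0
  Δ2: e:1→0
  (2Δ to stable)
t=6 Δ0: b=0 d=0 f=0 a=0 e=0 clk=0 c=0
  Δ1: d:0→1, clk:0→1
  Δ2: b:0→1, e:0→1
  Δ3: f:0→1
  Δ4: c:0→1
  (4Δ to stable)
t=7 Δ0: b=1 d=1 f=1 a=0 e=1 clk=1 c=1
  Δ1: a:0→1, clk:1→0
  (1Δ to stable)
t=8 Δ0: b=1 d=1 f=1 a=1 e=1 clk=0 c=1
  Δ1: d:1→0, clk:0→1
  Δ2: b:1→0, f:1→0
  Δ3: c:1→0
  (3Δ to stable)
t=9 Δ0: b=0 d=0 f=0 a=1 e=1 clk=1 c=0
  Δ1: a:1→0, clk:1→0
  Δ2: e:1→0
  (2Δ to stable)
t=10 Δ0: b=0 d=0 f=0 a=0 e=0 clk=0 c=0
  Δ1: d:0→1, clk:0→1
  Δ2: b:0→1, e:0→1
  Δ3: f:0→1
  Δ4: c:0→1
  (4Δ to stable)
t=11 Δ0: b=1 d=1 f=1 a=0 e=1 clk=1 c=1
  Δ1: a:0→1, clk:1→0
  (1Δ to stable)
t=12 Δ0: b=1 d=1 f=1 a=1 e=1 clk=0 c=1
  Δ1: d:1→0, clk:0→1
  Δ2: b:1→0, f:1→0
  Δ3: c:1→0
  (3Δ to stable)
t=13 Δ0: b=0 d=0 f=0 a=1 e=1 clk=1 c=0
  Δ1: a:1→0, clk:1→0
  Δ2: e:1→0
  (2Δ to stable)

3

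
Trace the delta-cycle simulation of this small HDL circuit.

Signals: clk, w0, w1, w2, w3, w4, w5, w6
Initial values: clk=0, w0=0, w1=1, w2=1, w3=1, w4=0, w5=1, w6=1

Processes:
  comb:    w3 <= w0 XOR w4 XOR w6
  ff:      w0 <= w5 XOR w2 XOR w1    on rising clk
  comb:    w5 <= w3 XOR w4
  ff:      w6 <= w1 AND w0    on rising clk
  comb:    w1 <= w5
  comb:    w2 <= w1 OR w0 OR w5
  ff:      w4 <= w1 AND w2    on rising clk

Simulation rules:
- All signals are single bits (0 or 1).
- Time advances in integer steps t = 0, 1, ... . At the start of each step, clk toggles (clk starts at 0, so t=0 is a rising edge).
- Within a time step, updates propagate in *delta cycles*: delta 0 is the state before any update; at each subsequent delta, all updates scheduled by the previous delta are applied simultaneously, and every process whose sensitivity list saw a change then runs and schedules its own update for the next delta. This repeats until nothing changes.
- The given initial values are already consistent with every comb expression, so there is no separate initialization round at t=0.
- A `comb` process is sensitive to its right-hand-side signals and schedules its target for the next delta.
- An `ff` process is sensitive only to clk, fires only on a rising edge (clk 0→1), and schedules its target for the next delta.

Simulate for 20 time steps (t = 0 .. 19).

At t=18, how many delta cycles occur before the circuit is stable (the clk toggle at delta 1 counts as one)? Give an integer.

t0.Δ0 w3=1 w5=1 w0=0 w2=1 w1=1 w6=1 clk=0 w4=0
t0.Δ1 w3=1 w5=1 w0=0 w2=1 w1=1 w6=1 clk=1 w4=0
t0.Δ2 w3=1 w5=1 w0=1 w2=1 w1=1 w6=0 clk=1 w4=1
t0.Δ3 w3=0 w5=0 w0=1 w2=1 w1=1 w6=0 clk=1 w4=1
t0.Δ4 w3=0 w5=1 w0=1 w2=1 w1=0 w6=0 clk=1 w4=1
t0.Δ5 w3=0 w5=1 w0=1 w2=1 w1=1 w6=0 clk=1 w4=1
t1.Δ0 w3=0 w5=1 w0=1 w2=1 w1=1 w6=0 clk=1 w4=1
t1.Δ1 w3=0 w5=1 w0=1 w2=1 w1=1 w6=0 clk=0 w4=1
t2.Δ0 w3=0 w5=1 w0=1 w2=1 w1=1 w6=0 clk=0 w4=1
t2.Δ1 w3=0 w5=1 w0=1 w2=1 w1=1 w6=0 clk=1 w4=1
t2.Δ2 w3=0 w5=1 w0=1 w2=1 w1=1 w6=1 clk=1 w4=1
t2.Δ3 w3=1 w5=1 w0=1 w2=1 w1=1 w6=1 clk=1 w4=1
t2.Δ4 w3=1 w5=0 w0=1 w2=1 w1=1 w6=1 clk=1 w4=1
t2.Δ5 w3=1 w5=0 w0=1 w2=1 w1=0 w6=1 clk=1 w4=1
t3.Δ0 w3=1 w5=0 w0=1 w2=1 w1=0 w6=1 clk=1 w4=1
t3.Δ1 w3=1 w5=0 w0=1 w2=1 w1=0 w6=1 clk=0 w4=1
t4.Δ0 w3=1 w5=0 w0=1 w2=1 w1=0 w6=1 clk=0 w4=1
t4.Δ1 w3=1 w5=0 w0=1 w2=1 w1=0 w6=1 clk=1 w4=1
t4.Δ2 w3=1 w5=0 w0=1 w2=1 w1=0 w6=0 clk=1 w4=0
t4.Δ3 w3=1 w5=1 w0=1 w2=1 w1=0 w6=0 clk=1 w4=0
t4.Δ4 w3=1 w5=1 w0=1 w2=1 w1=1 w6=0 clk=1 w4=0
t5.Δ0 w3=1 w5=1 w0=1 w2=1 w1=1 w6=0 clk=1 w4=0
t5.Δ1 w3=1 w5=1 w0=1 w2=1 w1=1 w6=0 clk=0 w4=0
t6.Δ0 w3=1 w5=1 w0=1 w2=1 w1=1 w6=0 clk=0 w4=0
t6.Δ1 w3=1 w5=1 w0=1 w2=1 w1=1 w6=0 clk=1 w4=0
t6.Δ2 w3=1 w5=1 w0=1 w2=1 w1=1 w6=1 clk=1 w4=1
t6.Δ3 w3=1 w5=0 w0=1 w2=1 w1=1 w6=1 clk=1 w4=1
t6.Δ4 w3=1 w5=0 w0=1 w2=1 w1=0 w6=1 clk=1 w4=1
t7.Δ0 w3=1 w5=0 w0=1 w2=1 w1=0 w6=1 clk=1 w4=1
t7.Δ1 w3=1 w5=0 w0=1 w2=1 w1=0 w6=1 clk=0 w4=1
t8.Δ0 w3=1 w5=0 w0=1 w2=1 w1=0 w6=1 clk=0 w4=1
t8.Δ1 w3=1 w5=0 w0=1 w2=1 w1=0 w6=1 clk=1 w4=1
t8.Δ2 w3=1 w5=0 w0=1 w2=1 w1=0 w6=0 clk=1 w4=0
t8.Δ3 w3=1 w5=1 w0=1 w2=1 w1=0 w6=0 clk=1 w4=0
t8.Δ4 w3=1 w5=1 w0=1 w2=1 w1=1 w6=0 clk=1 w4=0
t9.Δ0 w3=1 w5=1 w0=1 w2=1 w1=1 w6=0 clk=1 w4=0
t9.Δ1 w3=1 w5=1 w0=1 w2=1 w1=1 w6=0 clk=0 w4=0
t10.Δ0 w3=1 w5=1 w0=1 w2=1 w1=1 w6=0 clk=0 w4=0
t10.Δ1 w3=1 w5=1 w0=1 w2=1 w1=1 w6=0 clk=1 w4=0
t10.Δ2 w3=1 w5=1 w0=1 w2=1 w1=1 w6=1 clk=1 w4=1
t10.Δ3 w3=1 w5=0 w0=1 w2=1 w1=1 w6=1 clk=1 w4=1
t10.Δ4 w3=1 w5=0 w0=1 w2=1 w1=0 w6=1 clk=1 w4=1
t11.Δ0 w3=1 w5=0 w0=1 w2=1 w1=0 w6=1 clk=1 w4=1
t11.Δ1 w3=1 w5=0 w0=1 w2=1 w1=0 w6=1 clk=0 w4=1
t12.Δ0 w3=1 w5=0 w0=1 w2=1 w1=0 w6=1 clk=0 w4=1
t12.Δ1 w3=1 w5=0 w0=1 w2=1 w1=0 w6=1 clk=1 w4=1
t12.Δ2 w3=1 w5=0 w0=1 w2=1 w1=0 w6=0 clk=1 w4=0
t12.Δ3 w3=1 w5=1 w0=1 w2=1 w1=0 w6=0 clk=1 w4=0
t12.Δ4 w3=1 w5=1 w0=1 w2=1 w1=1 w6=0 clk=1 w4=0
t13.Δ0 w3=1 w5=1 w0=1 w2=1 w1=1 w6=0 clk=1 w4=0
t13.Δ1 w3=1 w5=1 w0=1 w2=1 w1=1 w6=0 clk=0 w4=0
t14.Δ0 w3=1 w5=1 w0=1 w2=1 w1=1 w6=0 clk=0 w4=0
t14.Δ1 w3=1 w5=1 w0=1 w2=1 w1=1 w6=0 clk=1 w4=0
t14.Δ2 w3=1 w5=1 w0=1 w2=1 w1=1 w6=1 clk=1 w4=1
t14.Δ3 w3=1 w5=0 w0=1 w2=1 w1=1 w6=1 clk=1 w4=1
t14.Δ4 w3=1 w5=0 w0=1 w2=1 w1=0 w6=1 clk=1 w4=1
t15.Δ0 w3=1 w5=0 w0=1 w2=1 w1=0 w6=1 clk=1 w4=1
t15.Δ1 w3=1 w5=0 w0=1 w2=1 w1=0 w6=1 clk=0 w4=1
t16.Δ0 w3=1 w5=0 w0=1 w2=1 w1=0 w6=1 clk=0 w4=1
t16.Δ1 w3=1 w5=0 w0=1 w2=1 w1=0 w6=1 clk=1 w4=1
t16.Δ2 w3=1 w5=0 w0=1 w2=1 w1=0 w6=0 clk=1 w4=0
t16.Δ3 w3=1 w5=1 w0=1 w2=1 w1=0 w6=0 clk=1 w4=0
t16.Δ4 w3=1 w5=1 w0=1 w2=1 w1=1 w6=0 clk=1 w4=0
t17.Δ0 w3=1 w5=1 w0=1 w2=1 w1=1 w6=0 clk=1 w4=0
t17.Δ1 w3=1 w5=1 w0=1 w2=1 w1=1 w6=0 clk=0 w4=0
t18.Δ0 w3=1 w5=1 w0=1 w2=1 w1=1 w6=0 clk=0 w4=0
t18.Δ1 w3=1 w5=1 w0=1 w2=1 w1=1 w6=0 clk=1 w4=0
t18.Δ2 w3=1 w5=1 w0=1 w2=1 w1=1 w6=1 clk=1 w4=1
t18.Δ3 w3=1 w5=0 w0=1 w2=1 w1=1 w6=1 clk=1 w4=1
t18.Δ4 w3=1 w5=0 w0=1 w2=1 w1=0 w6=1 clk=1 w4=1
t19.Δ0 w3=1 w5=0 w0=1 w2=1 w1=0 w6=1 clk=1 w4=1
t19.Δ1 w3=1 w5=0 w0=1 w2=1 w1=0 w6=1 clk=0 w4=1

4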